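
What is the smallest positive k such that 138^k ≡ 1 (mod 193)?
24

193 is prime, so ord(138) divides φ(193) = 192.
Divisors of 192: 1, 2, 3, 4, 6, 8, 12, 16, 24, 32, 48, 64, 96, 192.
Repeated squaring: 138^1 ≡ 138, 138^2 ≡ 130, 138^4 ≡ 109, 138^8 ≡ 108, 138^16 ≡ 84, 138^32 ≡ 108, 138^64 ≡ 84, 138^128 ≡ 108 (mod 193).
Test 138^d mod 193 for each divisor d in increasing order:
138^1 ≡ 138
138^2 ≡ 130
138^3 = 138^2·138^1 ≡ 184
138^4 ≡ 109
138^6 = 138^4·138^2 ≡ 81
138^8 ≡ 108
138^12 = 138^8·138^4 ≡ 192
138^16 ≡ 84
138^24 = 138^16·138^8 ≡ 1  ← first divisor giving 1
The order is 24.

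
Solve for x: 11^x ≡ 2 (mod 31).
18

Baby-step giant-step with step n = ⌈√31⌉ = 6.
Baby steps 11^j mod 31 (j:value) for j=0..5: 0:1, 1:11, 2:28, 3:29, 4:9, 5:6.
Giant-step multiplier: 11^(-6) ≡ 11^(30-6) = 11^24 ≡ 8 (mod 31).
Giant steps γ_i = 2·8^i mod 31: γ_0=2, γ_1=16, γ_2=4, γ_3=1 (in table at j=0).
x = i·n + j = 3·6 + 0 = 18.
Check: 11^18 ≡ 2 (mod 31).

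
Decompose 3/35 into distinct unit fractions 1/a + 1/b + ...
1/12 + 1/420

Greedy algorithm:
3/35: ceiling(35/3) = 12, use 1/12
1/420: ceiling(420/1) = 420, use 1/420
Result: 3/35 = 1/12 + 1/420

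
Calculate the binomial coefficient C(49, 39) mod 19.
11

Using Lucas' theorem:
Write n=49 and k=39 in base 19:
n in base 19: [2, 11]
k in base 19: [2, 1]
C(49,39) mod 19 = ∏ C(n_i, k_i) mod 19
Digit binomials (mod 19): C(2,2) = 1; C(11,1) = 11
Product: 1 × 11 = 11 ≡ 11 (mod 19)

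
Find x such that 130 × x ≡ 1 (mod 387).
259

gcd(130, 387) = 1, so the inverse exists.
Extended Euclidean algorithm on (387, 130):
387 = 2 × 130 + 127  ⟹  127 = (1)·387 + (-2)·130
130 = 1 × 127 + 3  ⟹  3 = (-1)·387 + (3)·130
127 = 42 × 3 + 1  ⟹  1 = (43)·387 + (-128)·130
So (-128)·130 ≡ 1 (mod 387), i.e. 130^(-1) ≡ -128 ≡ 259 (mod 387).
Check: 130 × 259 = 33670 ≡ 1 (mod 387)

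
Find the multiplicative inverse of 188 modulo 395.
187

gcd(188, 395) = 1, so the inverse exists.
Extended Euclidean algorithm on (395, 188):
395 = 2 × 188 + 19  ⟹  19 = (1)·395 + (-2)·188
188 = 9 × 19 + 17  ⟹  17 = (-9)·395 + (19)·188
19 = 1 × 17 + 2  ⟹  2 = (10)·395 + (-21)·188
17 = 8 × 2 + 1  ⟹  1 = (-89)·395 + (187)·188
So (187)·188 ≡ 1 (mod 395), i.e. 188^(-1) ≡ 187 (mod 395).
Check: 188 × 187 = 35156 ≡ 1 (mod 395)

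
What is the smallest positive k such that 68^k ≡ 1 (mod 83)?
41

83 is prime, so ord(68) divides φ(83) = 82.
Divisors of 82: 1, 2, 41, 82.
Repeated squaring: 68^1 ≡ 68, 68^2 ≡ 59, 68^4 ≡ 78, 68^8 ≡ 25, 68^16 ≡ 44, 68^32 ≡ 27, 68^64 ≡ 65 (mod 83).
Test 68^d mod 83 for each divisor d in increasing order:
68^1 ≡ 68
68^2 ≡ 59
68^41 = 68^32·68^8·68^1 ≡ 1  ← first divisor giving 1
The order is 41.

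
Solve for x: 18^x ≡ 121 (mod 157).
148

Baby-step giant-step with step n = ⌈√157⌉ = 13.
Baby steps 18^j mod 157 (j:value) for j=0..12: 0:1, 1:18, 2:10, 3:23, 4:100, 5:73, 6:58, 7:102, 8:109, 9:78, 10:148, 11:152, 12:67.
Giant-step multiplier: 18^(-13) ≡ 18^(156-13) = 18^143 ≡ 135 (mod 157).
Giant steps γ_i = 121·135^i mod 157: γ_0=121, γ_1=7, γ_2=3, γ_3=91, γ_4=39, γ_5=84, γ_6=36, γ_7=150, γ_8=154, γ_9=66, γ_10=118, γ_11=73 (in table at j=5).
x = i·n + j = 11·13 + 5 = 148.
Check: 18^148 ≡ 121 (mod 157).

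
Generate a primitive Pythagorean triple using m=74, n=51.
(2875, 7548, 8077)

Euclid's formula: a = m² - n², b = 2mn, c = m² + n²
m = 74, n = 51
a = 74² - 51² = 5476 - 2601 = 2875
b = 2 × 74 × 51 = 7548
c = 74² + 51² = 5476 + 2601 = 8077
Verification: 2875² + 7548² = 8265625 + 56972304 = 65237929 = 8077² ✓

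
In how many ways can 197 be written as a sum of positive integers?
3068829878530

p(n) counts ways to write n as a sum of positive integers (order ignored).
Euler's pentagonal recurrence: p(k) = p(k-1) + p(k-2) - p(k-5) - p(k-7) + p(k-12) + p(k-15) - ... (offsets j(3j∓1)/2, signs ++--, p(0)=1, p(<0)=0).
DP table for k = 0..196: p(0)=1, p(1)=1, p(2)=2, p(3)=3, p(4)=5, p(5)=7, p(6)=11, p(7)=15, p(8)=22, p(9)=30, p(10)=42, p(11)=56, p(12)=77, p(13)=101, p(14)=135, p(15)=176, p(16)=231, p(17)=297, p(18)=385, p(19)=490, p(20)=627, p(21)=792, p(22)=1002, p(23)=1255, p(24)=1575, p(25)=1958, p(26)=2436, p(27)=3010, p(28)=3718, p(29)=4565, p(30)=5604, p(31)=6842, p(32)=8349, p(33)=10143, p(34)=12310, p(35)=14883, p(36)=17977, p(37)=21637, p(38)=26015, p(39)=31185, p(40)=37338, p(41)=44583, p(42)=53174, p(43)=63261, p(44)=75175, p(45)=89134, p(46)=105558, p(47)=124754, p(48)=147273, p(49)=173525, p(50)=204226, p(51)=239943, p(52)=281589, p(53)=329931, p(54)=386155, p(55)=451276, p(56)=526823, p(57)=614154, p(58)=715220, p(59)=831820, p(60)=966467, p(61)=1121505, p(62)=1300156, p(63)=1505499, p(64)=1741630, p(65)=2012558, p(66)=2323520, p(67)=2679689, p(68)=3087735, p(69)=3554345, p(70)=4087968, p(71)=4697205, p(72)=5392783, p(73)=6185689, p(74)=7089500, p(75)=8118264, p(76)=9289091, p(77)=10619863, p(78)=12132164, p(79)=13848650, p(80)=15796476, p(81)=18004327, p(82)=20506255, p(83)=23338469, p(84)=26543660, p(85)=30167357, p(86)=34262962, p(87)=38887673, p(88)=44108109, p(89)=49995925, p(90)=56634173, p(91)=64112359, p(92)=72533807, p(93)=82010177, p(94)=92669720, p(95)=104651419, p(96)=118114304, p(97)=133230930, p(98)=150198136, p(99)=169229875, p(100)=190569292, p(101)=214481126, p(102)=241265379, p(103)=271248950, p(104)=304801365, p(105)=342325709, p(106)=384276336, p(107)=431149389, p(108)=483502844, p(109)=541946240, p(110)=607163746, p(111)=679903203, p(112)=761002156, p(113)=851376628, p(114)=952050665, p(115)=1064144451, p(116)=1188908248, p(117)=1327710076, p(118)=1482074143, p(119)=1653668665, p(120)=1844349560, p(121)=2056148051, p(122)=2291320912, p(123)=2552338241, p(124)=2841940500, p(125)=3163127352, p(126)=3519222692, p(127)=3913864295, p(128)=4351078600, p(129)=4835271870, p(130)=5371315400, p(131)=5964539504, p(132)=6620830889, p(133)=7346629512, p(134)=8149040695, p(135)=9035836076, p(136)=10015581680, p(137)=11097645016, p(138)=12292341831, p(139)=13610949895, p(140)=15065878135, p(141)=16670689208, p(142)=18440293320, p(143)=20390982757, p(144)=22540654445, p(145)=24908858009, p(146)=27517052599, p(147)=30388671978, p(148)=33549419497, p(149)=37027355200, p(150)=40853235313, p(151)=45060624582, p(152)=49686288421, p(153)=54770336324, p(154)=60356673280, p(155)=66493182097, p(156)=73232243759, p(157)=80630964769, p(158)=88751778802, p(159)=97662728555, p(160)=107438159466, p(161)=118159068427, p(162)=129913904637, p(163)=142798995930, p(164)=156919475295, p(165)=172389800255, p(166)=189334822579, p(167)=207890420102, p(168)=228204732751, p(169)=250438925115, p(170)=274768617130, p(171)=301384802048, p(172)=330495499613, p(173)=362326859895, p(174)=397125074750, p(175)=435157697830, p(176)=476715857290, p(177)=522115831195, p(178)=571701605655, p(179)=625846753120, p(180)=684957390936, p(181)=749474411781, p(182)=819876908323, p(183)=896684817527, p(184)=980462880430, p(185)=1071823774337, p(186)=1171432692373, p(187)=1280011042268, p(188)=1398341745571, p(189)=1527273599625, p(190)=1667727404093, p(191)=1820701100652, p(192)=1987276856363, p(193)=2168627105469, p(194)=2366022741845, p(195)=2580840212973, p(196)=2814570987591.
Final step: p(197) = p(196) + p(195) - p(192) - p(190) + p(185) + p(182) - p(175) - p(171) + p(162) + p(157) - p(146) - p(140) + p(127) + p(120) - p(105) - p(97) + p(80) + p(71) - p(52) - p(42) + p(21) + p(10)
= 2814570987591 + 2580840212973 - 1987276856363 - 1667727404093 + 1071823774337 + 819876908323 - 435157697830 - 301384802048 + 129913904637 + 80630964769 - 27517052599 - 15065878135 + 3913864295 + 1844349560 - 342325709 - 133230930 + 15796476 + 4697205 - 281589 - 53174 + 792 + 42
= 3068829878530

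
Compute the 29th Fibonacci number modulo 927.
671

Matrix identity: Q^n = [[F_(n+1), F_n], [F_n, F_(n-1)]] with Q = [[1,1],[1,0]].
n = 29 = 11101₂. Square-and-multiply, entries mod 927:
Q^1 = [[1,1],[1,0]]
Q^3 = (Q^1)²·Q = [[3,2],[2,1]]
Q^7 = (Q^3)²·Q = [[21,13],[13,8]]
Q^14 = (Q^7)² = [[610,377],[377,233]]
Q^29 = (Q^14)²·Q = [[521,671],[671,777]]
F_29 mod 927 = Q^29[0][1] = 671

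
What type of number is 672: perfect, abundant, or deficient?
abundant

Proper divisors of 672: sum = 1 + 2 + 3 + 4 + 6 + 7 + 8 + 12 + ... + 112 + 168 + 224 + 336 (23 divisors) = 1344
Since 1344 > 672, 672 is abundant.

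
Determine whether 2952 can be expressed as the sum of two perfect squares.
6² + 54² (a=6, b=54)

Factorization: 2952 = 2^3 × 3^2 × 41
By Fermat: n is sum of two squares iff every prime p ≡ 3 (mod 4) appears to even power.
All primes ≡ 3 (mod 4) appear to even power.
Search a = 0, 1, 2, … for 2952 - a² a perfect square: first hit at a = 6: 2952 - 36 = 2916 = 54².
2952 = 6² + 54² = 36 + 2916 ✓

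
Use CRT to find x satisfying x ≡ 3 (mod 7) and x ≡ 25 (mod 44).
157

Using Chinese Remainder Theorem:
M = 7 × 44 = 308
M1 = 44, M2 = 7
y1 = 44^(-1) mod 7 = 4
y2 = 7^(-1) mod 44 = 19
x = (3×44×4 + 25×7×19) mod 308 = 157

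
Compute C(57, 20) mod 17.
9

Using Lucas' theorem:
Write n=57 and k=20 in base 17:
n in base 17: [3, 6]
k in base 17: [1, 3]
C(57,20) mod 17 = ∏ C(n_i, k_i) mod 17
Digit binomials (mod 17): C(3,1) = 3; C(6,3) = 20 ≡ 3
Product: 3 × 3 = 9 ≡ 9 (mod 17)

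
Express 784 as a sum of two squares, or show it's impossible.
0² + 28² (a=0, b=28)

Factorization: 784 = 2^4 × 7^2
By Fermat: n is sum of two squares iff every prime p ≡ 3 (mod 4) appears to even power.
All primes ≡ 3 (mod 4) appear to even power.
Search a = 0, 1, 2, … for 784 - a² a perfect square: first hit at a = 0: 784 - 0 = 784 = 28².
784 = 0² + 28² = 0 + 784 ✓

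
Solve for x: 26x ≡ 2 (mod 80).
x ≡ 37 (mod 40)

gcd(26, 80) = 2, which divides 2, so solutions exist.
Divide through by 2: 13x ≡ 1 (mod 40).
Find 13^(-1) mod 40 by the extended Euclidean algorithm:
40 = 3 × 13 + 1  ⟹  1 = (1)·40 + (-3)·13
So (-3)·13 ≡ 1 (mod 40), i.e. 13^(-1) ≡ -3 ≡ 37 (mod 40).
x ≡ 37 × 1 = 37 ≡ 37 (mod 40).
Check: 26 × 37 = 962 ≡ 2 (mod 80).
x ≡ 37 (mod 40), giving 2 solutions mod 80.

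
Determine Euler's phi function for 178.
88

178 = 2 × 89
φ(n) = n × ∏(1 - 1/p) for each prime p dividing n
φ(178) = 178 × (1 - 1/2) × (1 - 1/89) = 88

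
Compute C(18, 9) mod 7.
5

Using Lucas' theorem:
Write n=18 and k=9 in base 7:
n in base 7: [2, 4]
k in base 7: [1, 2]
C(18,9) mod 7 = ∏ C(n_i, k_i) mod 7
Digit binomials (mod 7): C(2,1) = 2; C(4,2) = 6
Product: 2 × 6 = 12 ≡ 5 (mod 7)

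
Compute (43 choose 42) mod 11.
10

Using Lucas' theorem:
Write n=43 and k=42 in base 11:
n in base 11: [3, 10]
k in base 11: [3, 9]
C(43,42) mod 11 = ∏ C(n_i, k_i) mod 11
Digit binomials (mod 11): C(3,3) = 1; C(10,9) = 10
Product: 1 × 10 = 10 ≡ 10 (mod 11)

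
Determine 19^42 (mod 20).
1

Repeated squaring. Binary of 42 = 101010.
19^1 ≡ 19 (mod 20); 19^2 ≡ 1 (mod 20); 19^4 ≡ 1 (mod 20); 19^8 ≡ 1 (mod 20); 19^16 ≡ 1 (mod 20); 19^32 ≡ 1 (mod 20)
19^42 = 19^2 × 19^8 × 19^32 ≡ 1 (mod 20)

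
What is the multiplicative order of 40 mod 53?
26

53 is prime, so ord(40) divides φ(53) = 52.
Divisors of 52: 1, 2, 4, 13, 26, 52.
Repeated squaring: 40^1 ≡ 40, 40^2 ≡ 10, 40^4 ≡ 47, 40^8 ≡ 36, 40^16 ≡ 24, 40^32 ≡ 46 (mod 53).
Test 40^d mod 53 for each divisor d in increasing order:
40^1 ≡ 40
40^2 ≡ 10
40^4 ≡ 47
40^13 = 40^8·40^4·40^1 ≡ 52
40^26 = 40^16·40^8·40^2 ≡ 1  ← first divisor giving 1
The order is 26.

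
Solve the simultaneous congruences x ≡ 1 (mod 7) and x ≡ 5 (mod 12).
29

Using Chinese Remainder Theorem:
M = 7 × 12 = 84
M1 = 12, M2 = 7
y1 = 12^(-1) mod 7 = 3
y2 = 7^(-1) mod 12 = 7
x = (1×12×3 + 5×7×7) mod 84 = 29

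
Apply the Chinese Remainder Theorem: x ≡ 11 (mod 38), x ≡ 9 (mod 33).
999

Using Chinese Remainder Theorem:
M = 38 × 33 = 1254
M1 = 33, M2 = 38
y1 = 33^(-1) mod 38 = 15
y2 = 38^(-1) mod 33 = 20
x = (11×33×15 + 9×38×20) mod 1254 = 999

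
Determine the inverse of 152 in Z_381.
188

gcd(152, 381) = 1, so the inverse exists.
Extended Euclidean algorithm on (381, 152):
381 = 2 × 152 + 77  ⟹  77 = (1)·381 + (-2)·152
152 = 1 × 77 + 75  ⟹  75 = (-1)·381 + (3)·152
77 = 1 × 75 + 2  ⟹  2 = (2)·381 + (-5)·152
75 = 37 × 2 + 1  ⟹  1 = (-75)·381 + (188)·152
So (188)·152 ≡ 1 (mod 381), i.e. 152^(-1) ≡ 188 (mod 381).
Check: 152 × 188 = 28576 ≡ 1 (mod 381)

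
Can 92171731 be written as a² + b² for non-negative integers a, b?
Not possible

Factorization: 92171731 = 41 × 131^3
By Fermat: n is sum of two squares iff every prime p ≡ 3 (mod 4) appears to even power.
Prime(s) ≡ 3 (mod 4) with odd exponent: [(131, 3)]
Therefore 92171731 cannot be expressed as a² + b².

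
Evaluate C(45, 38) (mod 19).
1

Using Lucas' theorem:
Write n=45 and k=38 in base 19:
n in base 19: [2, 7]
k in base 19: [2, 0]
C(45,38) mod 19 = ∏ C(n_i, k_i) mod 19
Digit binomials (mod 19): C(2,2) = 1; C(7,0) = 1
Product: 1 × 1 = 1 ≡ 1 (mod 19)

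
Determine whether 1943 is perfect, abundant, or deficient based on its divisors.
deficient

Proper divisors of 1943: sum = 1 + 29 + 67 = 97
Since 97 < 1943, 1943 is deficient.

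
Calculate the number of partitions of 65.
2012558

p(n) counts ways to write n as a sum of positive integers (order ignored).
Euler's pentagonal recurrence: p(k) = p(k-1) + p(k-2) - p(k-5) - p(k-7) + p(k-12) + p(k-15) - ... (offsets j(3j∓1)/2, signs ++--, p(0)=1, p(<0)=0).
DP table for k = 0..64: p(0)=1, p(1)=1, p(2)=2, p(3)=3, p(4)=5, p(5)=7, p(6)=11, p(7)=15, p(8)=22, p(9)=30, p(10)=42, p(11)=56, p(12)=77, p(13)=101, p(14)=135, p(15)=176, p(16)=231, p(17)=297, p(18)=385, p(19)=490, p(20)=627, p(21)=792, p(22)=1002, p(23)=1255, p(24)=1575, p(25)=1958, p(26)=2436, p(27)=3010, p(28)=3718, p(29)=4565, p(30)=5604, p(31)=6842, p(32)=8349, p(33)=10143, p(34)=12310, p(35)=14883, p(36)=17977, p(37)=21637, p(38)=26015, p(39)=31185, p(40)=37338, p(41)=44583, p(42)=53174, p(43)=63261, p(44)=75175, p(45)=89134, p(46)=105558, p(47)=124754, p(48)=147273, p(49)=173525, p(50)=204226, p(51)=239943, p(52)=281589, p(53)=329931, p(54)=386155, p(55)=451276, p(56)=526823, p(57)=614154, p(58)=715220, p(59)=831820, p(60)=966467, p(61)=1121505, p(62)=1300156, p(63)=1505499, p(64)=1741630.
Final step: p(65) = p(64) + p(63) - p(60) - p(58) + p(53) + p(50) - p(43) - p(39) + p(30) + p(25) - p(14) - p(8)
= 1741630 + 1505499 - 966467 - 715220 + 329931 + 204226 - 63261 - 31185 + 5604 + 1958 - 135 - 22
= 2012558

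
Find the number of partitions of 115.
1064144451

p(n) counts ways to write n as a sum of positive integers (order ignored).
Euler's pentagonal recurrence: p(k) = p(k-1) + p(k-2) - p(k-5) - p(k-7) + p(k-12) + p(k-15) - ... (offsets j(3j∓1)/2, signs ++--, p(0)=1, p(<0)=0).
DP table for k = 0..114: p(0)=1, p(1)=1, p(2)=2, p(3)=3, p(4)=5, p(5)=7, p(6)=11, p(7)=15, p(8)=22, p(9)=30, p(10)=42, p(11)=56, p(12)=77, p(13)=101, p(14)=135, p(15)=176, p(16)=231, p(17)=297, p(18)=385, p(19)=490, p(20)=627, p(21)=792, p(22)=1002, p(23)=1255, p(24)=1575, p(25)=1958, p(26)=2436, p(27)=3010, p(28)=3718, p(29)=4565, p(30)=5604, p(31)=6842, p(32)=8349, p(33)=10143, p(34)=12310, p(35)=14883, p(36)=17977, p(37)=21637, p(38)=26015, p(39)=31185, p(40)=37338, p(41)=44583, p(42)=53174, p(43)=63261, p(44)=75175, p(45)=89134, p(46)=105558, p(47)=124754, p(48)=147273, p(49)=173525, p(50)=204226, p(51)=239943, p(52)=281589, p(53)=329931, p(54)=386155, p(55)=451276, p(56)=526823, p(57)=614154, p(58)=715220, p(59)=831820, p(60)=966467, p(61)=1121505, p(62)=1300156, p(63)=1505499, p(64)=1741630, p(65)=2012558, p(66)=2323520, p(67)=2679689, p(68)=3087735, p(69)=3554345, p(70)=4087968, p(71)=4697205, p(72)=5392783, p(73)=6185689, p(74)=7089500, p(75)=8118264, p(76)=9289091, p(77)=10619863, p(78)=12132164, p(79)=13848650, p(80)=15796476, p(81)=18004327, p(82)=20506255, p(83)=23338469, p(84)=26543660, p(85)=30167357, p(86)=34262962, p(87)=38887673, p(88)=44108109, p(89)=49995925, p(90)=56634173, p(91)=64112359, p(92)=72533807, p(93)=82010177, p(94)=92669720, p(95)=104651419, p(96)=118114304, p(97)=133230930, p(98)=150198136, p(99)=169229875, p(100)=190569292, p(101)=214481126, p(102)=241265379, p(103)=271248950, p(104)=304801365, p(105)=342325709, p(106)=384276336, p(107)=431149389, p(108)=483502844, p(109)=541946240, p(110)=607163746, p(111)=679903203, p(112)=761002156, p(113)=851376628, p(114)=952050665.
Final step: p(115) = p(114) + p(113) - p(110) - p(108) + p(103) + p(100) - p(93) - p(89) + p(80) + p(75) - p(64) - p(58) + p(45) + p(38) - p(23) - p(15)
= 952050665 + 851376628 - 607163746 - 483502844 + 271248950 + 190569292 - 82010177 - 49995925 + 15796476 + 8118264 - 1741630 - 715220 + 89134 + 26015 - 1255 - 176
= 1064144451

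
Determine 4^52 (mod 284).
36

Repeated squaring. Binary of 52 = 110100.
4^1 ≡ 4 (mod 284); 4^2 ≡ 16 (mod 284); 4^4 ≡ 256 (mod 284); 4^8 ≡ 216 (mod 284); 4^16 ≡ 80 (mod 284); 4^32 ≡ 152 (mod 284)
4^52 = 4^4 × 4^16 × 4^32 ≡ 36 (mod 284)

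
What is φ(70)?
24

70 = 2 × 5 × 7
φ(n) = n × ∏(1 - 1/p) for each prime p dividing n
φ(70) = 70 × (1 - 1/2) × (1 - 1/5) × (1 - 1/7) = 24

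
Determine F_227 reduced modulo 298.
293

Matrix identity: Q^n = [[F_(n+1), F_n], [F_n, F_(n-1)]] with Q = [[1,1],[1,0]].
n = 227 = 11100011₂. Square-and-multiply, entries mod 298:
Q^1 = [[1,1],[1,0]]
Q^3 = (Q^1)²·Q = [[3,2],[2,1]]
Q^7 = (Q^3)²·Q = [[21,13],[13,8]]
Q^14 = (Q^7)² = [[14,79],[79,233]]
Q^28 = (Q^14)² = [[179,143],[143,36]]
Q^56 = (Q^28)² = [[42,51],[51,289]]
Q^113 = (Q^56)²·Q = [[88,193],[193,193]]
Q^227 = (Q^113)²·Q = [[290,293],[293,295]]
F_227 mod 298 = Q^227[0][1] = 293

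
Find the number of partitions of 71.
4697205

p(n) counts ways to write n as a sum of positive integers (order ignored).
Euler's pentagonal recurrence: p(k) = p(k-1) + p(k-2) - p(k-5) - p(k-7) + p(k-12) + p(k-15) - ... (offsets j(3j∓1)/2, signs ++--, p(0)=1, p(<0)=0).
DP table for k = 0..70: p(0)=1, p(1)=1, p(2)=2, p(3)=3, p(4)=5, p(5)=7, p(6)=11, p(7)=15, p(8)=22, p(9)=30, p(10)=42, p(11)=56, p(12)=77, p(13)=101, p(14)=135, p(15)=176, p(16)=231, p(17)=297, p(18)=385, p(19)=490, p(20)=627, p(21)=792, p(22)=1002, p(23)=1255, p(24)=1575, p(25)=1958, p(26)=2436, p(27)=3010, p(28)=3718, p(29)=4565, p(30)=5604, p(31)=6842, p(32)=8349, p(33)=10143, p(34)=12310, p(35)=14883, p(36)=17977, p(37)=21637, p(38)=26015, p(39)=31185, p(40)=37338, p(41)=44583, p(42)=53174, p(43)=63261, p(44)=75175, p(45)=89134, p(46)=105558, p(47)=124754, p(48)=147273, p(49)=173525, p(50)=204226, p(51)=239943, p(52)=281589, p(53)=329931, p(54)=386155, p(55)=451276, p(56)=526823, p(57)=614154, p(58)=715220, p(59)=831820, p(60)=966467, p(61)=1121505, p(62)=1300156, p(63)=1505499, p(64)=1741630, p(65)=2012558, p(66)=2323520, p(67)=2679689, p(68)=3087735, p(69)=3554345, p(70)=4087968.
Final step: p(71) = p(70) + p(69) - p(66) - p(64) + p(59) + p(56) - p(49) - p(45) + p(36) + p(31) - p(20) - p(14) + p(1)
= 4087968 + 3554345 - 2323520 - 1741630 + 831820 + 526823 - 173525 - 89134 + 17977 + 6842 - 627 - 135 + 1
= 4697205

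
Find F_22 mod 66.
23

Matrix identity: Q^n = [[F_(n+1), F_n], [F_n, F_(n-1)]] with Q = [[1,1],[1,0]].
n = 22 = 10110₂. Square-and-multiply, entries mod 66:
Q^1 = [[1,1],[1,0]]
Q^2 = (Q^1)² = [[2,1],[1,1]]
Q^5 = (Q^2)²·Q = [[8,5],[5,3]]
Q^11 = (Q^5)²·Q = [[12,23],[23,55]]
Q^22 = (Q^11)² = [[13,23],[23,56]]
F_22 mod 66 = Q^22[0][1] = 23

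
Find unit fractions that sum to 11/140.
1/13 + 1/607 + 1/1104740

Greedy algorithm:
11/140: ceiling(140/11) = 13, use 1/13
3/1820: ceiling(1820/3) = 607, use 1/607
1/1104740: ceiling(1104740/1) = 1104740, use 1/1104740
Result: 11/140 = 1/13 + 1/607 + 1/1104740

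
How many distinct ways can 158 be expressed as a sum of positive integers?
88751778802

p(n) counts ways to write n as a sum of positive integers (order ignored).
Euler's pentagonal recurrence: p(k) = p(k-1) + p(k-2) - p(k-5) - p(k-7) + p(k-12) + p(k-15) - ... (offsets j(3j∓1)/2, signs ++--, p(0)=1, p(<0)=0).
DP table for k = 0..157: p(0)=1, p(1)=1, p(2)=2, p(3)=3, p(4)=5, p(5)=7, p(6)=11, p(7)=15, p(8)=22, p(9)=30, p(10)=42, p(11)=56, p(12)=77, p(13)=101, p(14)=135, p(15)=176, p(16)=231, p(17)=297, p(18)=385, p(19)=490, p(20)=627, p(21)=792, p(22)=1002, p(23)=1255, p(24)=1575, p(25)=1958, p(26)=2436, p(27)=3010, p(28)=3718, p(29)=4565, p(30)=5604, p(31)=6842, p(32)=8349, p(33)=10143, p(34)=12310, p(35)=14883, p(36)=17977, p(37)=21637, p(38)=26015, p(39)=31185, p(40)=37338, p(41)=44583, p(42)=53174, p(43)=63261, p(44)=75175, p(45)=89134, p(46)=105558, p(47)=124754, p(48)=147273, p(49)=173525, p(50)=204226, p(51)=239943, p(52)=281589, p(53)=329931, p(54)=386155, p(55)=451276, p(56)=526823, p(57)=614154, p(58)=715220, p(59)=831820, p(60)=966467, p(61)=1121505, p(62)=1300156, p(63)=1505499, p(64)=1741630, p(65)=2012558, p(66)=2323520, p(67)=2679689, p(68)=3087735, p(69)=3554345, p(70)=4087968, p(71)=4697205, p(72)=5392783, p(73)=6185689, p(74)=7089500, p(75)=8118264, p(76)=9289091, p(77)=10619863, p(78)=12132164, p(79)=13848650, p(80)=15796476, p(81)=18004327, p(82)=20506255, p(83)=23338469, p(84)=26543660, p(85)=30167357, p(86)=34262962, p(87)=38887673, p(88)=44108109, p(89)=49995925, p(90)=56634173, p(91)=64112359, p(92)=72533807, p(93)=82010177, p(94)=92669720, p(95)=104651419, p(96)=118114304, p(97)=133230930, p(98)=150198136, p(99)=169229875, p(100)=190569292, p(101)=214481126, p(102)=241265379, p(103)=271248950, p(104)=304801365, p(105)=342325709, p(106)=384276336, p(107)=431149389, p(108)=483502844, p(109)=541946240, p(110)=607163746, p(111)=679903203, p(112)=761002156, p(113)=851376628, p(114)=952050665, p(115)=1064144451, p(116)=1188908248, p(117)=1327710076, p(118)=1482074143, p(119)=1653668665, p(120)=1844349560, p(121)=2056148051, p(122)=2291320912, p(123)=2552338241, p(124)=2841940500, p(125)=3163127352, p(126)=3519222692, p(127)=3913864295, p(128)=4351078600, p(129)=4835271870, p(130)=5371315400, p(131)=5964539504, p(132)=6620830889, p(133)=7346629512, p(134)=8149040695, p(135)=9035836076, p(136)=10015581680, p(137)=11097645016, p(138)=12292341831, p(139)=13610949895, p(140)=15065878135, p(141)=16670689208, p(142)=18440293320, p(143)=20390982757, p(144)=22540654445, p(145)=24908858009, p(146)=27517052599, p(147)=30388671978, p(148)=33549419497, p(149)=37027355200, p(150)=40853235313, p(151)=45060624582, p(152)=49686288421, p(153)=54770336324, p(154)=60356673280, p(155)=66493182097, p(156)=73232243759, p(157)=80630964769.
Final step: p(158) = p(157) + p(156) - p(153) - p(151) + p(146) + p(143) - p(136) - p(132) + p(123) + p(118) - p(107) - p(101) + p(88) + p(81) - p(66) - p(58) + p(41) + p(32) - p(13) - p(3)
= 80630964769 + 73232243759 - 54770336324 - 45060624582 + 27517052599 + 20390982757 - 10015581680 - 6620830889 + 2552338241 + 1482074143 - 431149389 - 214481126 + 44108109 + 18004327 - 2323520 - 715220 + 44583 + 8349 - 101 - 3
= 88751778802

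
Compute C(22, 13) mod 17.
0

Using Lucas' theorem:
Write n=22 and k=13 in base 17:
n in base 17: [1, 5]
k in base 17: [0, 13]
C(22,13) mod 17 = ∏ C(n_i, k_i) mod 17
Digit binomials (mod 17): C(1,0) = 1; C(5,13) = 0 (k_i > n_i)
Product: 1 × 0 = 0 ≡ 0 (mod 17)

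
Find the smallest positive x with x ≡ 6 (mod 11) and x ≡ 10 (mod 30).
160

Using Chinese Remainder Theorem:
M = 11 × 30 = 330
M1 = 30, M2 = 11
y1 = 30^(-1) mod 11 = 7
y2 = 11^(-1) mod 30 = 11
x = (6×30×7 + 10×11×11) mod 330 = 160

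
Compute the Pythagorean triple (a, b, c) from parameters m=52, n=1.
(2703, 104, 2705)

Euclid's formula: a = m² - n², b = 2mn, c = m² + n²
m = 52, n = 1
a = 52² - 1² = 2704 - 1 = 2703
b = 2 × 52 × 1 = 104
c = 52² + 1² = 2704 + 1 = 2705
Verification: 2703² + 104² = 7306209 + 10816 = 7317025 = 2705² ✓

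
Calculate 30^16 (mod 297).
135

Repeated squaring. Binary of 16 = 10000.
30^1 ≡ 30 (mod 297); 30^2 ≡ 9 (mod 297); 30^4 ≡ 81 (mod 297); 30^8 ≡ 27 (mod 297); 30^16 ≡ 135 (mod 297)
30^16 = 30^16 ≡ 135 (mod 297)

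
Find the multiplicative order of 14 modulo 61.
6

61 is prime, so ord(14) divides φ(61) = 60.
Divisors of 60: 1, 2, 3, 4, 5, 6, 10, 12, 15, 20, 30, 60.
Repeated squaring: 14^1 ≡ 14, 14^2 ≡ 13, 14^4 ≡ 47, 14^8 ≡ 13, 14^16 ≡ 47, 14^32 ≡ 13 (mod 61).
Test 14^d mod 61 for each divisor d in increasing order:
14^1 ≡ 14
14^2 ≡ 13
14^3 = 14^2·14^1 ≡ 60
14^4 ≡ 47
14^5 = 14^4·14^1 ≡ 48
14^6 = 14^4·14^2 ≡ 1  ← first divisor giving 1
The order is 6.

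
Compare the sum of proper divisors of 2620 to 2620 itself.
abundant

Proper divisors of 2620: sum = 1 + 2 + 4 + 5 + 10 + 20 + 131 + 262 + 524 + 655 + 1310 = 2924
Since 2924 > 2620, 2620 is abundant.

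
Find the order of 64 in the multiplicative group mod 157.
26

157 is prime, so ord(64) divides φ(157) = 156.
Divisors of 156: 1, 2, 3, 4, 6, 12, 13, 26, 39, 52, 78, 156.
Repeated squaring: 64^1 ≡ 64, 64^2 ≡ 14, 64^4 ≡ 39, 64^8 ≡ 108, 64^16 ≡ 46, 64^32 ≡ 75, 64^64 ≡ 130, 64^128 ≡ 101 (mod 157).
Test 64^d mod 157 for each divisor d in increasing order:
64^1 ≡ 64
64^2 ≡ 14
64^3 = 64^2·64^1 ≡ 111
64^4 ≡ 39
64^6 = 64^4·64^2 ≡ 75
64^12 = 64^8·64^4 ≡ 130
64^13 = 64^8·64^4·64^1 ≡ 156
64^26 = 64^16·64^8·64^2 ≡ 1  ← first divisor giving 1
The order is 26.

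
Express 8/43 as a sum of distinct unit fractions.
1/6 + 1/52 + 1/6708

Greedy algorithm:
8/43: ceiling(43/8) = 6, use 1/6
5/258: ceiling(258/5) = 52, use 1/52
1/6708: ceiling(6708/1) = 6708, use 1/6708
Result: 8/43 = 1/6 + 1/52 + 1/6708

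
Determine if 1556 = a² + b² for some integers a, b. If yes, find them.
20² + 34² (a=20, b=34)

Factorization: 1556 = 2^2 × 389
By Fermat: n is sum of two squares iff every prime p ≡ 3 (mod 4) appears to even power.
All primes ≡ 3 (mod 4) appear to even power.
Search a = 0, 1, 2, … for 1556 - a² a perfect square: first hit at a = 20: 1556 - 400 = 1156 = 34².
1556 = 20² + 34² = 400 + 1156 ✓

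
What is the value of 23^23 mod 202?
21

Repeated squaring. Binary of 23 = 10111.
23^1 ≡ 23 (mod 202); 23^2 ≡ 125 (mod 202); 23^4 ≡ 71 (mod 202); 23^8 ≡ 193 (mod 202); 23^16 ≡ 81 (mod 202)
23^23 = 23^1 × 23^2 × 23^4 × 23^16 ≡ 21 (mod 202)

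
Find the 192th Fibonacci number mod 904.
112

Matrix identity: Q^n = [[F_(n+1), F_n], [F_n, F_(n-1)]] with Q = [[1,1],[1,0]].
n = 192 = 11000000₂. Square-and-multiply, entries mod 904:
Q^1 = [[1,1],[1,0]]
Q^3 = (Q^1)²·Q = [[3,2],[2,1]]
Q^6 = (Q^3)² = [[13,8],[8,5]]
Q^12 = (Q^6)² = [[233,144],[144,89]]
Q^24 = (Q^12)² = [[897,264],[264,633]]
Q^48 = (Q^24)² = [[137,736],[736,305]]
Q^96 = (Q^48)² = [[889,776],[776,113]]
Q^192 = (Q^96)² = [[337,112],[112,225]]
F_192 mod 904 = Q^192[0][1] = 112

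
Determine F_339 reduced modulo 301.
233

Matrix identity: Q^n = [[F_(n+1), F_n], [F_n, F_(n-1)]] with Q = [[1,1],[1,0]].
n = 339 = 101010011₂. Square-and-multiply, entries mod 301:
Q^1 = [[1,1],[1,0]]
Q^2 = (Q^1)² = [[2,1],[1,1]]
Q^5 = (Q^2)²·Q = [[8,5],[5,3]]
Q^10 = (Q^5)² = [[89,55],[55,34]]
Q^21 = (Q^10)²·Q = [[253,110],[110,143]]
Q^42 = (Q^21)² = [[257,216],[216,41]]
Q^84 = (Q^42)² = [[131,255],[255,177]]
Q^169 = (Q^84)²·Q = [[293,13],[13,280]]
Q^339 = (Q^169)²·Q = [[157,233],[233,225]]
F_339 mod 301 = Q^339[0][1] = 233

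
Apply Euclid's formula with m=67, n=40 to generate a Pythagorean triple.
(2889, 5360, 6089)

Euclid's formula: a = m² - n², b = 2mn, c = m² + n²
m = 67, n = 40
a = 67² - 40² = 4489 - 1600 = 2889
b = 2 × 67 × 40 = 5360
c = 67² + 40² = 4489 + 1600 = 6089
Verification: 2889² + 5360² = 8346321 + 28729600 = 37075921 = 6089² ✓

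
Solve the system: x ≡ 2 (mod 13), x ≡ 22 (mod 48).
262

Using Chinese Remainder Theorem:
M = 13 × 48 = 624
M1 = 48, M2 = 13
y1 = 48^(-1) mod 13 = 3
y2 = 13^(-1) mod 48 = 37
x = (2×48×3 + 22×13×37) mod 624 = 262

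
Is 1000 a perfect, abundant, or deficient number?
abundant

Proper divisors of 1000: sum = 1 + 2 + 4 + 5 + 8 + 10 + 20 + 25 + 40 + 50 + 100 + 125 + 200 + 250 + 500 = 1340
Since 1340 > 1000, 1000 is abundant.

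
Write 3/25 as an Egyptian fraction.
1/9 + 1/113 + 1/25425

Greedy algorithm:
3/25: ceiling(25/3) = 9, use 1/9
2/225: ceiling(225/2) = 113, use 1/113
1/25425: ceiling(25425/1) = 25425, use 1/25425
Result: 3/25 = 1/9 + 1/113 + 1/25425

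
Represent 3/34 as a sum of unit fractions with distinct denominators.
1/12 + 1/204

Greedy algorithm:
3/34: ceiling(34/3) = 12, use 1/12
1/204: ceiling(204/1) = 204, use 1/204
Result: 3/34 = 1/12 + 1/204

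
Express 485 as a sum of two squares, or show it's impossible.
1² + 22² (a=1, b=22)

Factorization: 485 = 5 × 97
By Fermat: n is sum of two squares iff every prime p ≡ 3 (mod 4) appears to even power.
All primes ≡ 3 (mod 4) appear to even power.
Search a = 0, 1, 2, … for 485 - a² a perfect square: first hit at a = 1: 485 - 1 = 484 = 22².
485 = 1² + 22² = 1 + 484 ✓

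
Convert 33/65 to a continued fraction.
[0; 1, 1, 32]

Euclidean algorithm steps:
33 = 0 × 65 + 33
65 = 1 × 33 + 32
33 = 1 × 32 + 1
32 = 32 × 1 + 0
Continued fraction: [0; 1, 1, 32]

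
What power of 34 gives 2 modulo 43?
3

Baby-step giant-step with step n = ⌈√43⌉ = 7.
Baby steps 34^j mod 43 (j:value) for j=0..6: 0:1, 1:34, 2:38, 3:2, 4:25, 5:33, 6:4.
h = 2 is already in the table at j=3, so x = 3.
Check: 34^3 ≡ 2 (mod 43).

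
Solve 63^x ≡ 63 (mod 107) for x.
1

Baby-step giant-step with step n = ⌈√107⌉ = 11.
Baby steps 63^j mod 107 (j:value) for j=0..10: 0:1, 1:63, 2:10, 3:95, 4:100, 5:94, 6:37, 7:84, 8:49, 9:91, 10:62.
h = 63 is already in the table at j=1, so x = 1.
Check: 63^1 ≡ 63 (mod 107).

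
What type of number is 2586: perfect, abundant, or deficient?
abundant

Proper divisors of 2586: sum = 1 + 2 + 3 + 6 + 431 + 862 + 1293 = 2598
Since 2598 > 2586, 2586 is abundant.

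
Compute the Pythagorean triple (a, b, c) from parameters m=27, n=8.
(665, 432, 793)

Euclid's formula: a = m² - n², b = 2mn, c = m² + n²
m = 27, n = 8
a = 27² - 8² = 729 - 64 = 665
b = 2 × 27 × 8 = 432
c = 27² + 8² = 729 + 64 = 793
Verification: 665² + 432² = 442225 + 186624 = 628849 = 793² ✓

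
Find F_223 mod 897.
79

Matrix identity: Q^n = [[F_(n+1), F_n], [F_n, F_(n-1)]] with Q = [[1,1],[1,0]].
n = 223 = 11011111₂. Square-and-multiply, entries mod 897:
Q^1 = [[1,1],[1,0]]
Q^3 = (Q^1)²·Q = [[3,2],[2,1]]
Q^6 = (Q^3)² = [[13,8],[8,5]]
Q^13 = (Q^6)²·Q = [[377,233],[233,144]]
Q^27 = (Q^13)²·Q = [[273,872],[872,298]]
Q^55 = (Q^27)²·Q = [[780,703],[703,77]]
Q^111 = (Q^55)²·Q = [[780,196],[196,584]]
Q^223 = (Q^111)²·Q = [[117,79],[79,38]]
F_223 mod 897 = Q^223[0][1] = 79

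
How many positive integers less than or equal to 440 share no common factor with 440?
160

440 = 2^3 × 5 × 11
φ(n) = n × ∏(1 - 1/p) for each prime p dividing n
φ(440) = 440 × (1 - 1/2) × (1 - 1/5) × (1 - 1/11) = 160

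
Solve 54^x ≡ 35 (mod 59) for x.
4

Baby-step giant-step with step n = ⌈√59⌉ = 8.
Baby steps 54^j mod 59 (j:value) for j=0..7: 0:1, 1:54, 2:25, 3:52, 4:35, 5:2, 6:49, 7:50.
h = 35 is already in the table at j=4, so x = 4.
Check: 54^4 ≡ 35 (mod 59).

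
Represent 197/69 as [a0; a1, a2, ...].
[2; 1, 5, 1, 9]

Euclidean algorithm steps:
197 = 2 × 69 + 59
69 = 1 × 59 + 10
59 = 5 × 10 + 9
10 = 1 × 9 + 1
9 = 9 × 1 + 0
Continued fraction: [2; 1, 5, 1, 9]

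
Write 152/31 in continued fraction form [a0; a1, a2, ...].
[4; 1, 9, 3]

Euclidean algorithm steps:
152 = 4 × 31 + 28
31 = 1 × 28 + 3
28 = 9 × 3 + 1
3 = 3 × 1 + 0
Continued fraction: [4; 1, 9, 3]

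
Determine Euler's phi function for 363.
220

363 = 3 × 11^2
φ(n) = n × ∏(1 - 1/p) for each prime p dividing n
φ(363) = 363 × (1 - 1/3) × (1 - 1/11) = 220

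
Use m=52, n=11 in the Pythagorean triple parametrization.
(2583, 1144, 2825)

Euclid's formula: a = m² - n², b = 2mn, c = m² + n²
m = 52, n = 11
a = 52² - 11² = 2704 - 121 = 2583
b = 2 × 52 × 11 = 1144
c = 52² + 11² = 2704 + 121 = 2825
Verification: 2583² + 1144² = 6671889 + 1308736 = 7980625 = 2825² ✓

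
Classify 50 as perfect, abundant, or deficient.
deficient

Proper divisors of 50: sum = 1 + 2 + 5 + 10 + 25 = 43
Since 43 < 50, 50 is deficient.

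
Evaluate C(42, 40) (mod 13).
3

Using Lucas' theorem:
Write n=42 and k=40 in base 13:
n in base 13: [3, 3]
k in base 13: [3, 1]
C(42,40) mod 13 = ∏ C(n_i, k_i) mod 13
Digit binomials (mod 13): C(3,3) = 1; C(3,1) = 3
Product: 1 × 3 = 3 ≡ 3 (mod 13)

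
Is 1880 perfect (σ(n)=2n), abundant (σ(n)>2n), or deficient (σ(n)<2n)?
abundant

Proper divisors of 1880: sum = 1 + 2 + 4 + 5 + 8 + 10 + 20 + 40 + 47 + 94 + 188 + 235 + 376 + 470 + 940 = 2440
Since 2440 > 1880, 1880 is abundant.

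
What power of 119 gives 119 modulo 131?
1

Baby-step giant-step with step n = ⌈√131⌉ = 12.
Baby steps 119^j mod 131 (j:value) for j=0..11: 0:1, 1:119, 2:13, 3:106, 4:38, 5:68, 6:101, 7:98, 8:3, 9:95, 10:39, 11:56.
h = 119 is already in the table at j=1, so x = 1.
Check: 119^1 ≡ 119 (mod 131).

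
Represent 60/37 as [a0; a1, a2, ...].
[1; 1, 1, 1, 1, 1, 4]

Euclidean algorithm steps:
60 = 1 × 37 + 23
37 = 1 × 23 + 14
23 = 1 × 14 + 9
14 = 1 × 9 + 5
9 = 1 × 5 + 4
5 = 1 × 4 + 1
4 = 4 × 1 + 0
Continued fraction: [1; 1, 1, 1, 1, 1, 4]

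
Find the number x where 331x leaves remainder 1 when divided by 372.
127

gcd(331, 372) = 1, so the inverse exists.
Extended Euclidean algorithm on (372, 331):
372 = 1 × 331 + 41  ⟹  41 = (1)·372 + (-1)·331
331 = 8 × 41 + 3  ⟹  3 = (-8)·372 + (9)·331
41 = 13 × 3 + 2  ⟹  2 = (105)·372 + (-118)·331
3 = 1 × 2 + 1  ⟹  1 = (-113)·372 + (127)·331
So (127)·331 ≡ 1 (mod 372), i.e. 331^(-1) ≡ 127 (mod 372).
Check: 331 × 127 = 42037 ≡ 1 (mod 372)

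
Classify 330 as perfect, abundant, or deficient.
abundant

Proper divisors of 330: sum = 1 + 2 + 3 + 5 + 6 + 10 + 11 + 15 + 22 + 30 + 33 + 55 + 66 + 110 + 165 = 534
Since 534 > 330, 330 is abundant.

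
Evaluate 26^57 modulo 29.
26

Repeated squaring. Binary of 57 = 111001.
26^1 ≡ 26 (mod 29); 26^2 ≡ 9 (mod 29); 26^4 ≡ 23 (mod 29); 26^8 ≡ 7 (mod 29); 26^16 ≡ 20 (mod 29); 26^32 ≡ 23 (mod 29)
26^57 = 26^1 × 26^8 × 26^16 × 26^32 ≡ 26 (mod 29)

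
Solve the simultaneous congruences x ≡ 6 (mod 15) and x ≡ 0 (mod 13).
156

Using Chinese Remainder Theorem:
M = 15 × 13 = 195
M1 = 13, M2 = 15
y1 = 13^(-1) mod 15 = 7
y2 = 15^(-1) mod 13 = 7
x = (6×13×7 + 0×15×7) mod 195 = 156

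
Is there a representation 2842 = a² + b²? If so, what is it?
21² + 49² (a=21, b=49)

Factorization: 2842 = 2 × 7^2 × 29
By Fermat: n is sum of two squares iff every prime p ≡ 3 (mod 4) appears to even power.
All primes ≡ 3 (mod 4) appear to even power.
Search a = 0, 1, 2, … for 2842 - a² a perfect square: first hit at a = 21: 2842 - 441 = 2401 = 49².
2842 = 21² + 49² = 441 + 2401 ✓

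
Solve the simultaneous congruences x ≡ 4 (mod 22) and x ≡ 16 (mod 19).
92

Using Chinese Remainder Theorem:
M = 22 × 19 = 418
M1 = 19, M2 = 22
y1 = 19^(-1) mod 22 = 7
y2 = 22^(-1) mod 19 = 13
x = (4×19×7 + 16×22×13) mod 418 = 92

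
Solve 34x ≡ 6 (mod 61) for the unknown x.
x ≡ 54 (mod 61)

gcd(34, 61) = 1, which divides 6, so solutions exist.
Find 34^(-1) mod 61 by the extended Euclidean algorithm:
61 = 1 × 34 + 27  ⟹  27 = (1)·61 + (-1)·34
34 = 1 × 27 + 7  ⟹  7 = (-1)·61 + (2)·34
27 = 3 × 7 + 6  ⟹  6 = (4)·61 + (-7)·34
7 = 1 × 6 + 1  ⟹  1 = (-5)·61 + (9)·34
So (9)·34 ≡ 1 (mod 61), i.e. 34^(-1) ≡ 9 (mod 61).
x ≡ 9 × 6 = 54 ≡ 54 (mod 61).
Check: 34 × 54 = 1836 ≡ 6 (mod 61).
Unique solution: x ≡ 54 (mod 61)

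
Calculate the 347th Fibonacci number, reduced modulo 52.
37

Matrix identity: Q^n = [[F_(n+1), F_n], [F_n, F_(n-1)]] with Q = [[1,1],[1,0]].
n = 347 = 101011011₂. Square-and-multiply, entries mod 52:
Q^1 = [[1,1],[1,0]]
Q^2 = (Q^1)² = [[2,1],[1,1]]
Q^5 = (Q^2)²·Q = [[8,5],[5,3]]
Q^10 = (Q^5)² = [[37,3],[3,34]]
Q^21 = (Q^10)²·Q = [[31,26],[26,5]]
Q^43 = (Q^21)²·Q = [[25,25],[25,0]]
Q^86 = (Q^43)² = [[2,1],[1,1]]
Q^173 = (Q^86)²·Q = [[8,5],[5,3]]
Q^347 = (Q^173)²·Q = [[40,37],[37,3]]
F_347 mod 52 = Q^347[0][1] = 37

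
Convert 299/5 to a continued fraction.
[59; 1, 4]

Euclidean algorithm steps:
299 = 59 × 5 + 4
5 = 1 × 4 + 1
4 = 4 × 1 + 0
Continued fraction: [59; 1, 4]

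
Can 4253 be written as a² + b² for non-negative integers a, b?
38² + 53² (a=38, b=53)

Factorization: 4253 = 4253
By Fermat: n is sum of two squares iff every prime p ≡ 3 (mod 4) appears to even power.
All primes ≡ 3 (mod 4) appear to even power.
Search a = 0, 1, 2, … for 4253 - a² a perfect square: first hit at a = 38: 4253 - 1444 = 2809 = 53².
4253 = 38² + 53² = 1444 + 2809 ✓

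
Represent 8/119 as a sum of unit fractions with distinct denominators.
1/15 + 1/1785

Greedy algorithm:
8/119: ceiling(119/8) = 15, use 1/15
1/1785: ceiling(1785/1) = 1785, use 1/1785
Result: 8/119 = 1/15 + 1/1785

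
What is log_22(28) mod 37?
22

Baby-step giant-step with step n = ⌈√37⌉ = 7.
Baby steps 22^j mod 37 (j:value) for j=0..6: 0:1, 1:22, 2:3, 3:29, 4:9, 5:13, 6:27.
Giant-step multiplier: 22^(-7) ≡ 22^(36-7) = 22^29 ≡ 19 (mod 37).
Giant steps γ_i = 28·19^i mod 37: γ_0=28, γ_1=14, γ_2=7, γ_3=22 (in table at j=1).
x = i·n + j = 3·7 + 1 = 22.
Check: 22^22 ≡ 28 (mod 37).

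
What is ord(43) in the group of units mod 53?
26

53 is prime, so ord(43) divides φ(53) = 52.
Divisors of 52: 1, 2, 4, 13, 26, 52.
Repeated squaring: 43^1 ≡ 43, 43^2 ≡ 47, 43^4 ≡ 36, 43^8 ≡ 24, 43^16 ≡ 46, 43^32 ≡ 49 (mod 53).
Test 43^d mod 53 for each divisor d in increasing order:
43^1 ≡ 43
43^2 ≡ 47
43^4 ≡ 36
43^13 = 43^8·43^4·43^1 ≡ 52
43^26 = 43^16·43^8·43^2 ≡ 1  ← first divisor giving 1
The order is 26.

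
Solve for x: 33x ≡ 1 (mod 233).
113

gcd(33, 233) = 1, so the inverse exists.
Extended Euclidean algorithm on (233, 33):
233 = 7 × 33 + 2  ⟹  2 = (1)·233 + (-7)·33
33 = 16 × 2 + 1  ⟹  1 = (-16)·233 + (113)·33
So (113)·33 ≡ 1 (mod 233), i.e. 33^(-1) ≡ 113 (mod 233).
Check: 33 × 113 = 3729 ≡ 1 (mod 233)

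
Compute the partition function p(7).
15

p(n) counts ways to write n as a sum of positive integers (order ignored).
Examples: 7; 6 + 1; 5 + 2; 5 + 1 + 1; 4 + 3; ... (15 total)
p(7) = 15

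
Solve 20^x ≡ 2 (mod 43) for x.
3

Baby-step giant-step with step n = ⌈√43⌉ = 7.
Baby steps 20^j mod 43 (j:value) for j=0..6: 0:1, 1:20, 2:13, 3:2, 4:40, 5:26, 6:4.
h = 2 is already in the table at j=3, so x = 3.
Check: 20^3 ≡ 2 (mod 43).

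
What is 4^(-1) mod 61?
46

gcd(4, 61) = 1, so the inverse exists.
Extended Euclidean algorithm on (61, 4):
61 = 15 × 4 + 1  ⟹  1 = (1)·61 + (-15)·4
So (-15)·4 ≡ 1 (mod 61), i.e. 4^(-1) ≡ -15 ≡ 46 (mod 61).
Check: 4 × 46 = 184 ≡ 1 (mod 61)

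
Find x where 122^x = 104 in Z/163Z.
54

Baby-step giant-step with step n = ⌈√163⌉ = 13.
Baby steps 122^j mod 163 (j:value) for j=0..12: 0:1, 1:122, 2:51, 3:28, 4:156, 5:124, 6:132, 7:130, 8:49, 9:110, 10:54, 11:68, 12:146.
Giant-step multiplier: 122^(-13) ≡ 122^(162-13) = 122^149 ≡ 29 (mod 163).
Giant steps γ_i = 104·29^i mod 163: γ_0=104, γ_1=82, γ_2=96, γ_3=13, γ_4=51 (in table at j=2).
x = i·n + j = 4·13 + 2 = 54.
Check: 122^54 ≡ 104 (mod 163).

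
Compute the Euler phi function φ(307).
306

307 = 307
φ(n) = n × ∏(1 - 1/p) for each prime p dividing n
φ(307) = 307 × (1 - 1/307) = 306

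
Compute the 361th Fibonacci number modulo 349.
233

Matrix identity: Q^n = [[F_(n+1), F_n], [F_n, F_(n-1)]] with Q = [[1,1],[1,0]].
n = 361 = 101101001₂. Square-and-multiply, entries mod 349:
Q^1 = [[1,1],[1,0]]
Q^2 = (Q^1)² = [[2,1],[1,1]]
Q^5 = (Q^2)²·Q = [[8,5],[5,3]]
Q^11 = (Q^5)²·Q = [[144,89],[89,55]]
Q^22 = (Q^11)² = [[39,261],[261,127]]
Q^45 = (Q^22)²·Q = [[241,191],[191,50]]
Q^90 = (Q^45)² = [[332,90],[90,242]]
Q^180 = (Q^90)² = [[13,8],[8,5]]
Q^361 = (Q^180)²·Q = [[28,233],[233,144]]
F_361 mod 349 = Q^361[0][1] = 233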